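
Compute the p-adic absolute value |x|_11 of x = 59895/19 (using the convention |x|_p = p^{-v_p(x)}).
|59895/19|_11 = 1/1331

Step 1 — compute v_11(x) by factoring powers of 11 out of the numerator and denominator: v_11(59895/19) = 3. Step 2 — apply |x|_p = p^{-v_p(x)} = 11^{-3} = 1/1331.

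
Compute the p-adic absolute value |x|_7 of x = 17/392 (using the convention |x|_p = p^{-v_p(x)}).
|17/392|_7 = 49

Step 1 — compute v_7(x) by factoring powers of 7 out of the numerator and denominator: v_7(17/392) = -2. Step 2 — apply |x|_p = p^{-v_p(x)} = 7^{2} = 49.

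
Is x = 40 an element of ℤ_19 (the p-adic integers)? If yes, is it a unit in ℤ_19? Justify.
x ∈ ℤ_19^× (unit); v_19(x) = 0

ℤ_19 = {x ∈ ℚ_19 : v_19(x) ≥ 0} and ℤ_19^× = {x ∈ ℤ_19 : v_19(x) = 0}. Here v_19(40) = v_19(num) − v_19(den) = 0; compare against these criteria.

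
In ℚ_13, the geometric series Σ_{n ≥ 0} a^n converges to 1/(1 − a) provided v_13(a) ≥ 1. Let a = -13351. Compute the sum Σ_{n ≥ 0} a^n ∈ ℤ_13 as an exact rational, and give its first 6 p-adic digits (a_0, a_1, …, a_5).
Σ a^n = 1/(1 − a) = 1/13352;  first 6 digits = (1, 0, 12, 6, 0, 12)

v_13(a) = 2 ≥ 1, so the series converges in ℤ_13 to 1/(1 − a) = 1/(1 − (-13351)) = 1/13352. Expand this rational in ℤ_13: compute digits iteratively via d_i = x_i mod 13, x_{i+1} = (x_i − d_i)/13. The first 6 digits are (1, 0, 12, 6, 0, 12).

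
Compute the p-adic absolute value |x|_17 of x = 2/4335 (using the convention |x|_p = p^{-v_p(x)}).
|2/4335|_17 = 289

Step 1 — compute v_17(x) by factoring powers of 17 out of the numerator and denominator: v_17(2/4335) = -2. Step 2 — apply |x|_p = p^{-v_p(x)} = 17^{2} = 289.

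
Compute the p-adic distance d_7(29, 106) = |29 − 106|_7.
d_7(29, 106) = 1/7

Step 1 — x − y = 29 − 106 = -77. Step 2 — v_7(-77) = 1 (factor: -77 = −(7^1 · 11); the sign does not affect v_p). Step 3 — |x − y|_7 = 7^{-1} = 1/7.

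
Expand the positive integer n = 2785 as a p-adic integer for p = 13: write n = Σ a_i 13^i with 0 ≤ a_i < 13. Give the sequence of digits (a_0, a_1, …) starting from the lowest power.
(a_0, a_1, …) = (3, 6, 3, 1)

Repeated division by 13 gives the digits low-to-high: 2785 = 3 + 6·13^1 + 3·13^2 + 1·13^3. Digit sequence: (3, 6, 3, 1).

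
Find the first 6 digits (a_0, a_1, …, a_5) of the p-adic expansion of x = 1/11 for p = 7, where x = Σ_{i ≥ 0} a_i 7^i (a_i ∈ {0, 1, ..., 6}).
(a_0, …, a_5) = (2, 1, 3, 4, 0, 5)

v_7(1/11) = 0 (numerator and denominator both coprime to 7), so x ∈ ℤ_7^×. Compute digits iteratively via a_i = x_i mod 7, x_{i+1} = (x_i − a_i)/7, with x_0 = x:
  x_0 = 1/11;  a_0 = 2;  x_1 = (x_0 − 2)/7 = -3/11
  x_1 = -3/11;  a_1 = 1;  x_2 = (x_1 − 1)/7 = -2/11
  x_2 = -2/11;  a_2 = 3;  x_3 = (x_2 − 3)/7 = -5/11
  x_3 = -5/11;  a_3 = 4;  x_4 = (x_3 − 4)/7 = -7/11
  x_4 = -7/11;  a_4 = 0;  x_5 = (x_4 − 0)/7 = -1/11
  x_5 = -1/11;  a_5 = 5;  x_6 = (x_5 − 5)/7 = -8/11
Digits: (2, 1, 3, 4, 0, 5).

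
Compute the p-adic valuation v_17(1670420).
v_17(1670420) = 4

v_17(n) is the largest exponent k such that 17^k divides n. Factor out: 1670420 = 17^4 · 20. (Sign doesn't affect v_p.) So v_17(1670420) = 4.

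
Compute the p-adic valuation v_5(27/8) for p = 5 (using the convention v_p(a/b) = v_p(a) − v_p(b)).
v_5(27/8) = 0

Factor powers of 5 from the numerator and denominator of the reduced fraction: 27 = 5^0 · 27 and 8 = 5^0 · 8. Apply v_p(a/b) = v_p(a) − v_p(b): v_5(27/8) = 0 − 0 = 0.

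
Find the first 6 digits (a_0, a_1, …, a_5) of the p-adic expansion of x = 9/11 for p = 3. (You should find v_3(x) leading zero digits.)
(a_0, …, a_5) = (0, 0, 2, 1, 0, 2)

v_3(9/11) = 2, so a_0 = ... = a_1 = 0. Factor out: x = 3^2 · u with u = 1/11 a unit in ℤ_3. Expand u iteratively via a_{v+i} = u_i mod 3, u_{i+1} = (u_i − a_{v+i})/3:
  u_0 = 1/11;  a_2 = 2;  u_1 = (u_0 − 2)/3 = -7/11
  u_1 = -7/11;  a_3 = 1;  u_2 = (u_1 − 1)/3 = -6/11
  u_2 = -6/11;  a_4 = 0;  u_3 = (u_2 − 0)/3 = -2/11
  u_3 = -2/11;  a_5 = 2;  u_4 = (u_3 − 2)/3 = -8/11
Digits: (0, 0, 2, 1, 0, 2).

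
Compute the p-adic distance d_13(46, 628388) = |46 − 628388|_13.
d_13(46, 628388) = 1/28561

Step 1 — x − y = 46 − 628388 = -628342. Step 2 — v_13(-628342) = 4 (factor: -628342 = −(13^4 · 22); the sign does not affect v_p). Step 3 — |x − y|_13 = 13^{-4} = 1/28561.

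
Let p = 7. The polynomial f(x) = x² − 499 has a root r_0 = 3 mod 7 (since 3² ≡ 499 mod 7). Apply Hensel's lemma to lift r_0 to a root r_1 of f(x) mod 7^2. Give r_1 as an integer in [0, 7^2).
r_1 = 3 (mod 49)

Hensel's recurrence: r_{i+1} = r_i − f(r_i)·(f′(r_i))^{-1} mod 7^{i+2}, with f′(x) = 2x. Iterate:
  r_0 = 3 (mod 7)
  r_1 = 3 (mod 49)
Final: r_1 = 3, and one checks f(r_1) ≡ 0 mod 7^2.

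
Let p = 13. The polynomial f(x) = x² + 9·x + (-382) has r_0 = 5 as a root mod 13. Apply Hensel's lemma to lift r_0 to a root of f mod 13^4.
r_3 = 19999 (mod 28561)

Hensel: r_{i+1} = r_i − f(r_i)·(f′(r_i))^{-1} mod 13^{i+2}, f′(x) = 2x + 9. Iterate:
  r_0 = 5 (mod 13)
  r_1 = 57 (mod 169)
  r_2 = 226 (mod 2197)
  r_3 = 19999 (mod 28561)
Final: r = 19999 satisfies f(r) ≡ 0 mod 13^4.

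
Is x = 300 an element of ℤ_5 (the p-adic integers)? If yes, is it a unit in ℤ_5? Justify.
x ∈ ℤ_5 but not a unit; v_5(x) = 2 > 0

ℤ_5 = {x ∈ ℚ_5 : v_5(x) ≥ 0} and ℤ_5^× = {x ∈ ℤ_5 : v_5(x) = 0}. Here v_5(300) = v_5(num) − v_5(den) = 2; compare against these criteria.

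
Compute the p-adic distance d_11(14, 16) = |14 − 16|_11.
d_11(14, 16) = 1

Step 1 — x − y = 14 − 16 = -2. Step 2 — v_11(-2) = 0 (factor: -2 = −(11^0 · 2); the sign does not affect v_p). Step 3 — |x − y|_11 = 11^{0} = 1.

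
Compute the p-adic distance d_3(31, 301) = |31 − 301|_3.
d_3(31, 301) = 1/27

Step 1 — x − y = 31 − 301 = -270. Step 2 — v_3(-270) = 3 (factor: -270 = −(3^3 · 10); the sign does not affect v_p). Step 3 — |x − y|_3 = 3^{-3} = 1/27.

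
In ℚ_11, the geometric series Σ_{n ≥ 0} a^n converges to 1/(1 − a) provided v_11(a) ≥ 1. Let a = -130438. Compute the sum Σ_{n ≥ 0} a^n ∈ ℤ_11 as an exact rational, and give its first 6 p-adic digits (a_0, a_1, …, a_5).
Σ a^n = 1/(1 − a) = 1/130439;  first 6 digits = (1, 0, 0, 1, 2, 10)

v_11(a) = 3 ≥ 1, so the series converges in ℤ_11 to 1/(1 − a) = 1/(1 − (-130438)) = 1/130439. Expand this rational in ℤ_11: compute digits iteratively via d_i = x_i mod 11, x_{i+1} = (x_i − d_i)/11. The first 6 digits are (1, 0, 0, 1, 2, 10).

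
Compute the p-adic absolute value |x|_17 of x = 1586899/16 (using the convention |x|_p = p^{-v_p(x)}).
|1586899/16|_17 = 1/83521

Step 1 — compute v_17(x) by factoring powers of 17 out of the numerator and denominator: v_17(1586899/16) = 4. Step 2 — apply |x|_p = p^{-v_p(x)} = 17^{-4} = 1/83521.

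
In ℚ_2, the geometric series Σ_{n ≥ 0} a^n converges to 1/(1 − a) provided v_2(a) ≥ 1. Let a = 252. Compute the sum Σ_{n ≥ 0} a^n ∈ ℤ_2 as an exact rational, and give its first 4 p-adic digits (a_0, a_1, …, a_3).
Σ a^n = 1/(1 − a) = -1/251;  first 4 digits = (1, 0, 1, 1)

v_2(a) = 2 ≥ 1, so the series converges in ℤ_2 to 1/(1 − a) = 1/(1 − 252) = -1/251. Expand this rational in ℤ_2: compute digits iteratively via d_i = x_i mod 2, x_{i+1} = (x_i − d_i)/2. The first 4 digits are (1, 0, 1, 1).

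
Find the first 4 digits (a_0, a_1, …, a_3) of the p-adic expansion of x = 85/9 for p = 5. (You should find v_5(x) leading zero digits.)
(a_0, …, a_3) = (0, 3, 2, 4)

v_5(85/9) = 1, so a_0 = ... = a_0 = 0. Factor out: x = 5^1 · u with u = 17/9 a unit in ℤ_5. Expand u iteratively via a_{v+i} = u_i mod 5, u_{i+1} = (u_i − a_{v+i})/5:
  u_0 = 17/9;  a_1 = 3;  u_1 = (u_0 − 3)/5 = -2/9
  u_1 = -2/9;  a_2 = 2;  u_2 = (u_1 − 2)/5 = -4/9
  u_2 = -4/9;  a_3 = 4;  u_3 = (u_2 − 4)/5 = -8/9
Digits: (0, 3, 2, 4).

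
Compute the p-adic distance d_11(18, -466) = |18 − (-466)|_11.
d_11(18, -466) = 1/121

Step 1 — x − y = 18 − (-466) = 484. Step 2 — v_11(484) = 2 (factor: 484 = (11^2 · 4); the sign does not affect v_p). Step 3 — |x − y|_11 = 11^{-2} = 1/121.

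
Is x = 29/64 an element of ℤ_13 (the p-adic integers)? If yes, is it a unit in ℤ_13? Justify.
x ∈ ℤ_13^× (unit); v_13(x) = 0

ℤ_13 = {x ∈ ℚ_13 : v_13(x) ≥ 0} and ℤ_13^× = {x ∈ ℤ_13 : v_13(x) = 0}. Here v_13(29/64) = v_13(num) − v_13(den) = 0; compare against these criteria.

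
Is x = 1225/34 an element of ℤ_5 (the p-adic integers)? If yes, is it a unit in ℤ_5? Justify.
x ∈ ℤ_5 but not a unit; v_5(x) = 2 > 0

ℤ_5 = {x ∈ ℚ_5 : v_5(x) ≥ 0} and ℤ_5^× = {x ∈ ℤ_5 : v_5(x) = 0}. Here v_5(1225/34) = v_5(num) − v_5(den) = 2; compare against these criteria.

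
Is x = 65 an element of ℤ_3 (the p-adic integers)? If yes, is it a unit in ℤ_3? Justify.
x ∈ ℤ_3^× (unit); v_3(x) = 0

ℤ_3 = {x ∈ ℚ_3 : v_3(x) ≥ 0} and ℤ_3^× = {x ∈ ℤ_3 : v_3(x) = 0}. Here v_3(65) = v_3(num) − v_3(den) = 0; compare against these criteria.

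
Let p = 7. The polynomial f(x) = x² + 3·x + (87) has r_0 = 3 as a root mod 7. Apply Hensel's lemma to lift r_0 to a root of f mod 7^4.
r_3 = 857 (mod 2401)

Hensel: r_{i+1} = r_i − f(r_i)·(f′(r_i))^{-1} mod 7^{i+2}, f′(x) = 2x + 3. Iterate:
  r_0 = 3 (mod 7)
  r_1 = 24 (mod 49)
  r_2 = 171 (mod 343)
  r_3 = 857 (mod 2401)
Final: r = 857 satisfies f(r) ≡ 0 mod 7^4.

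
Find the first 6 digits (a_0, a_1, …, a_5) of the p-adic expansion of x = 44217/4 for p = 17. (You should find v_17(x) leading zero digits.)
(a_0, …, a_5) = (0, 0, 0, 15, 12, 12)

v_17(44217/4) = 3, so a_0 = ... = a_2 = 0. Factor out: x = 17^3 · u with u = 9/4 a unit in ℤ_17. Expand u iteratively via a_{v+i} = u_i mod 17, u_{i+1} = (u_i − a_{v+i})/17:
  u_0 = 9/4;  a_3 = 15;  u_1 = (u_0 − 15)/17 = -3/4
  u_1 = -3/4;  a_4 = 12;  u_2 = (u_1 − 12)/17 = -3/4
  u_2 = -3/4;  a_5 = 12;  u_3 = (u_2 − 12)/17 = -3/4
Digits: (0, 0, 0, 15, 12, 12).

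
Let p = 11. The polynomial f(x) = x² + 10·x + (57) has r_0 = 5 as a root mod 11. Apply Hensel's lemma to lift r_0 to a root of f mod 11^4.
r_3 = 6968 (mod 14641)

Hensel: r_{i+1} = r_i − f(r_i)·(f′(r_i))^{-1} mod 11^{i+2}, f′(x) = 2x + 10. Iterate:
  r_0 = 5 (mod 11)
  r_1 = 71 (mod 121)
  r_2 = 313 (mod 1331)
  r_3 = 6968 (mod 14641)
Final: r = 6968 satisfies f(r) ≡ 0 mod 11^4.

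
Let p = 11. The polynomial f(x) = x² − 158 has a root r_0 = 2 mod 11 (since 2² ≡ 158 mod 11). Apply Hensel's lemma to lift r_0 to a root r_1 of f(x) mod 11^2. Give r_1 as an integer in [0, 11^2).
r_1 = 101 (mod 121)

Hensel's recurrence: r_{i+1} = r_i − f(r_i)·(f′(r_i))^{-1} mod 11^{i+2}, with f′(x) = 2x. Iterate:
  r_0 = 2 (mod 11)
  r_1 = 101 (mod 121)
Final: r_1 = 101, and one checks f(r_1) ≡ 0 mod 11^2.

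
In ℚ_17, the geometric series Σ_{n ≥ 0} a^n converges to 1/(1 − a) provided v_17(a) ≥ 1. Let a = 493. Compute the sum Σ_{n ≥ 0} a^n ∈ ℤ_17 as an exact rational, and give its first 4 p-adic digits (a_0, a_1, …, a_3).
Σ a^n = 1/(1 − a) = -1/492;  first 4 digits = (1, 12, 9, 9)

v_17(a) = 1 ≥ 1, so the series converges in ℤ_17 to 1/(1 − a) = 1/(1 − 493) = -1/492. Expand this rational in ℤ_17: compute digits iteratively via d_i = x_i mod 17, x_{i+1} = (x_i − d_i)/17. The first 4 digits are (1, 12, 9, 9).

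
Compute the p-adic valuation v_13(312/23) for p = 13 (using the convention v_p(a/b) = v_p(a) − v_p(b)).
v_13(312/23) = 1

Factor powers of 13 from the numerator and denominator of the reduced fraction: 312 = 13^1 · 24 and 23 = 13^0 · 23. Apply v_p(a/b) = v_p(a) − v_p(b): v_13(312/23) = 1 − 0 = 1.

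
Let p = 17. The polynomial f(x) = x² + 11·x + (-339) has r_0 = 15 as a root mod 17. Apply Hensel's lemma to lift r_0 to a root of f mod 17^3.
r_2 = 1783 (mod 4913)

Hensel: r_{i+1} = r_i − f(r_i)·(f′(r_i))^{-1} mod 17^{i+2}, f′(x) = 2x + 11. Iterate:
  r_0 = 15 (mod 17)
  r_1 = 49 (mod 289)
  r_2 = 1783 (mod 4913)
Final: r = 1783 satisfies f(r) ≡ 0 mod 17^3.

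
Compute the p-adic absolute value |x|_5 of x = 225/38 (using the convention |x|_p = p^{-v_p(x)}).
|225/38|_5 = 1/25

Step 1 — compute v_5(x) by factoring powers of 5 out of the numerator and denominator: v_5(225/38) = 2. Step 2 — apply |x|_p = p^{-v_p(x)} = 5^{-2} = 1/25.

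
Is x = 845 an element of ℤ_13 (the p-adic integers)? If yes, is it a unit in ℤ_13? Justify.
x ∈ ℤ_13 but not a unit; v_13(x) = 2 > 0

ℤ_13 = {x ∈ ℚ_13 : v_13(x) ≥ 0} and ℤ_13^× = {x ∈ ℤ_13 : v_13(x) = 0}. Here v_13(845) = v_13(num) − v_13(den) = 2; compare against these criteria.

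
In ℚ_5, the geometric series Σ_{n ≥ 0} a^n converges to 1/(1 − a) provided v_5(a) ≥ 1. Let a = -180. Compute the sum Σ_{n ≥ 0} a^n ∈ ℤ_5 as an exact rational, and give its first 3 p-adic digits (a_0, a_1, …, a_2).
Σ a^n = 1/(1 − a) = 1/181;  first 3 digits = (1, 4, 3)

v_5(a) = 1 ≥ 1, so the series converges in ℤ_5 to 1/(1 − a) = 1/(1 − (-180)) = 1/181. Expand this rational in ℤ_5: compute digits iteratively via d_i = x_i mod 5, x_{i+1} = (x_i − d_i)/5. The first 3 digits are (1, 4, 3).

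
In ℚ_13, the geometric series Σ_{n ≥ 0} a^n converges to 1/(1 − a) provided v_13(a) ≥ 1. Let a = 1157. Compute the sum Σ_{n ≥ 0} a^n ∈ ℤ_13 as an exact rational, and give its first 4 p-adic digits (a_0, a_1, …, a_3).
Σ a^n = 1/(1 − a) = -1/1156;  first 4 digits = (1, 11, 10, 3)

v_13(a) = 1 ≥ 1, so the series converges in ℤ_13 to 1/(1 − a) = 1/(1 − 1157) = -1/1156. Expand this rational in ℤ_13: compute digits iteratively via d_i = x_i mod 13, x_{i+1} = (x_i − d_i)/13. The first 4 digits are (1, 11, 10, 3).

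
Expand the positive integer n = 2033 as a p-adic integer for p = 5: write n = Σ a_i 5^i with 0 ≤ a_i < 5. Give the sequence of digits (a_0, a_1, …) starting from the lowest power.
(a_0, a_1, …) = (3, 1, 1, 1, 3)

Repeated division by 5 gives the digits low-to-high: 2033 = 3 + 1·5^1 + 1·5^2 + 1·5^3 + 3·5^4. Digit sequence: (3, 1, 1, 1, 3).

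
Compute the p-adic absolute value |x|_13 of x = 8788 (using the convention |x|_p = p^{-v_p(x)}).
|8788|_13 = 1/2197

Step 1 — compute v_13(x) by factoring powers of 13 out of the numerator and denominator: v_13(8788) = 3. Step 2 — apply |x|_p = p^{-v_p(x)} = 13^{-3} = 1/2197.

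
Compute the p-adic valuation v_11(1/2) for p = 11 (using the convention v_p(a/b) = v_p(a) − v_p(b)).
v_11(1/2) = 0

Factor powers of 11 from the numerator and denominator of the reduced fraction: 1 = 11^0 · 1 and 2 = 11^0 · 2. Apply v_p(a/b) = v_p(a) − v_p(b): v_11(1/2) = 0 − 0 = 0.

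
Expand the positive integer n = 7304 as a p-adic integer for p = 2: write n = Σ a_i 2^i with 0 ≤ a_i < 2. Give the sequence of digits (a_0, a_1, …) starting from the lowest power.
(a_0, a_1, …) = (0, 0, 0, 1, 0, 0, 0, 1, 0, 0, 1, 1, 1)

Repeated division by 2 gives the digits low-to-high: 7304 = 1·2^3 + 1·2^7 + 1·2^10 + 1·2^11 + 1·2^12. Digit sequence: (0, 0, 0, 1, 0, 0, 0, 1, 0, 0, 1, 1, 1).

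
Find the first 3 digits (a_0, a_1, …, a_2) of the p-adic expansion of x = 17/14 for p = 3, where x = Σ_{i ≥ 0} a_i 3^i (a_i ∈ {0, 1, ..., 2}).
(a_0, …, a_2) = (1, 2, 0)

v_3(17/14) = 0 (numerator and denominator both coprime to 3), so x ∈ ℤ_3^×. Compute digits iteratively via a_i = x_i mod 3, x_{i+1} = (x_i − a_i)/3, with x_0 = x:
  x_0 = 17/14;  a_0 = 1;  x_1 = (x_0 − 1)/3 = 1/14
  x_1 = 1/14;  a_1 = 2;  x_2 = (x_1 − 2)/3 = -9/14
  x_2 = -9/14;  a_2 = 0;  x_3 = (x_2 − 0)/3 = -3/14
Digits: (1, 2, 0).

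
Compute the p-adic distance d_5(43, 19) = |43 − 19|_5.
d_5(43, 19) = 1

Step 1 — x − y = 43 − 19 = 24. Step 2 — v_5(24) = 0 (factor: 24 = (5^0 · 24); the sign does not affect v_p). Step 3 — |x − y|_5 = 5^{0} = 1.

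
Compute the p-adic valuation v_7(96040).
v_7(96040) = 4

v_7(n) is the largest exponent k such that 7^k divides n. Factor out: 96040 = 7^4 · 40. (Sign doesn't affect v_p.) So v_7(96040) = 4.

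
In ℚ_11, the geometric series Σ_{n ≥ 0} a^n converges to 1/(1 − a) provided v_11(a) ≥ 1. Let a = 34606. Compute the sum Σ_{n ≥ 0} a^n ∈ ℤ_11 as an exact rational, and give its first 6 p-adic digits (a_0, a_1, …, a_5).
Σ a^n = 1/(1 − a) = -1/34605;  first 6 digits = (1, 0, 0, 4, 2, 0)

v_11(a) = 3 ≥ 1, so the series converges in ℤ_11 to 1/(1 − a) = 1/(1 − 34606) = -1/34605. Expand this rational in ℤ_11: compute digits iteratively via d_i = x_i mod 11, x_{i+1} = (x_i − d_i)/11. The first 6 digits are (1, 0, 0, 4, 2, 0).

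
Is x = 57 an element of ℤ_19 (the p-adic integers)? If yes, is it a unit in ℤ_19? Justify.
x ∈ ℤ_19 but not a unit; v_19(x) = 1 > 0

ℤ_19 = {x ∈ ℚ_19 : v_19(x) ≥ 0} and ℤ_19^× = {x ∈ ℤ_19 : v_19(x) = 0}. Here v_19(57) = v_19(num) − v_19(den) = 1; compare against these criteria.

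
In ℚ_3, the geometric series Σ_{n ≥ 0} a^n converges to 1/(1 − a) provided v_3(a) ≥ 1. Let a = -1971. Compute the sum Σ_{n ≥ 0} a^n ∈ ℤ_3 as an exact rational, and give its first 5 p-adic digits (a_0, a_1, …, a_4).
Σ a^n = 1/(1 − a) = 1/1972;  first 5 digits = (1, 0, 0, 2, 2)

v_3(a) = 3 ≥ 1, so the series converges in ℤ_3 to 1/(1 − a) = 1/(1 − (-1971)) = 1/1972. Expand this rational in ℤ_3: compute digits iteratively via d_i = x_i mod 3, x_{i+1} = (x_i − d_i)/3. The first 5 digits are (1, 0, 0, 2, 2).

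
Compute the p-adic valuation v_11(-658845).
v_11(-658845) = 4

v_11(n) is the largest exponent k such that 11^k divides n. Factor out: -658845 = -11^4 · 45. (Sign doesn't affect v_p.) So v_11(-658845) = 4.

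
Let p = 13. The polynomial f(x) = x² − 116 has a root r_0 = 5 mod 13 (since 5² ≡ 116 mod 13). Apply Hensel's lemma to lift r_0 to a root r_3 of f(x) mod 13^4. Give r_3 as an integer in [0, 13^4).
r_3 = 3242 (mod 28561)

Hensel's recurrence: r_{i+1} = r_i − f(r_i)·(f′(r_i))^{-1} mod 13^{i+2}, with f′(x) = 2x. Iterate:
  r_0 = 5 (mod 13)
  r_1 = 31 (mod 169)
  r_2 = 1045 (mod 2197)
  r_3 = 3242 (mod 28561)
Final: r_3 = 3242, and one checks f(r_3) ≡ 0 mod 13^4.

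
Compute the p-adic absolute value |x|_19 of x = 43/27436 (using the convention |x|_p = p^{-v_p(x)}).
|43/27436|_19 = 6859

Step 1 — compute v_19(x) by factoring powers of 19 out of the numerator and denominator: v_19(43/27436) = -3. Step 2 — apply |x|_p = p^{-v_p(x)} = 19^{3} = 6859.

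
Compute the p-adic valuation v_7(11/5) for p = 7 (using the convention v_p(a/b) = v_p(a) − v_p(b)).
v_7(11/5) = 0

Factor powers of 7 from the numerator and denominator of the reduced fraction: 11 = 7^0 · 11 and 5 = 7^0 · 5. Apply v_p(a/b) = v_p(a) − v_p(b): v_7(11/5) = 0 − 0 = 0.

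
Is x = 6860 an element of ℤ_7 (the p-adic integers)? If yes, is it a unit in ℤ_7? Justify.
x ∈ ℤ_7 but not a unit; v_7(x) = 3 > 0

ℤ_7 = {x ∈ ℚ_7 : v_7(x) ≥ 0} and ℤ_7^× = {x ∈ ℤ_7 : v_7(x) = 0}. Here v_7(6860) = v_7(num) − v_7(den) = 3; compare against these criteria.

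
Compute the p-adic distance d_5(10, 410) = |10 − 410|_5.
d_5(10, 410) = 1/25

Step 1 — x − y = 10 − 410 = -400. Step 2 — v_5(-400) = 2 (factor: -400 = −(5^2 · 16); the sign does not affect v_p). Step 3 — |x − y|_5 = 5^{-2} = 1/25.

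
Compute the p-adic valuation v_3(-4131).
v_3(-4131) = 5

v_3(n) is the largest exponent k such that 3^k divides n. Factor out: -4131 = -3^5 · 17. (Sign doesn't affect v_p.) So v_3(-4131) = 5.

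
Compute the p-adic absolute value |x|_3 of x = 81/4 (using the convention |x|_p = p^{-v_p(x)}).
|81/4|_3 = 1/81

Step 1 — compute v_3(x) by factoring powers of 3 out of the numerator and denominator: v_3(81/4) = 4. Step 2 — apply |x|_p = p^{-v_p(x)} = 3^{-4} = 1/81.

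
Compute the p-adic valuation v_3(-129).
v_3(-129) = 1

v_3(n) is the largest exponent k such that 3^k divides n. Factor out: -129 = -3^1 · 43. (Sign doesn't affect v_p.) So v_3(-129) = 1.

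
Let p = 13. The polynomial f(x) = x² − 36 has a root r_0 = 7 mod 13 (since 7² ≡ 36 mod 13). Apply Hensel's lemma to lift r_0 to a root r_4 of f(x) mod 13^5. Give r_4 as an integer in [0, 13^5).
r_4 = 371287 (mod 371293)

Hensel's recurrence: r_{i+1} = r_i − f(r_i)·(f′(r_i))^{-1} mod 13^{i+2}, with f′(x) = 2x. Iterate:
  r_0 = 7 (mod 13)
  r_1 = 163 (mod 169)
  r_2 = 2191 (mod 2197)
  r_3 = 28555 (mod 28561)
  r_4 = 371287 (mod 371293)
Final: r_4 = 371287, and one checks f(r_4) ≡ 0 mod 13^5.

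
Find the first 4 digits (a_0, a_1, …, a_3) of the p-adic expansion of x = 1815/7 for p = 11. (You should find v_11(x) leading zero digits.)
(a_0, …, a_3) = (0, 0, 10, 4)

v_11(1815/7) = 2, so a_0 = ... = a_1 = 0. Factor out: x = 11^2 · u with u = 15/7 a unit in ℤ_11. Expand u iteratively via a_{v+i} = u_i mod 11, u_{i+1} = (u_i − a_{v+i})/11:
  u_0 = 15/7;  a_2 = 10;  u_1 = (u_0 − 10)/11 = -5/7
  u_1 = -5/7;  a_3 = 4;  u_2 = (u_1 − 4)/11 = -3/7
Digits: (0, 0, 10, 4).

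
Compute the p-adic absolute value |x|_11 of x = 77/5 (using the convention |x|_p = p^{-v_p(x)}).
|77/5|_11 = 1/11

Step 1 — compute v_11(x) by factoring powers of 11 out of the numerator and denominator: v_11(77/5) = 1. Step 2 — apply |x|_p = p^{-v_p(x)} = 11^{-1} = 1/11.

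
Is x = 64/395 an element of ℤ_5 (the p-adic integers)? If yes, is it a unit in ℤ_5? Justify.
x ∉ ℤ_5 (v_5(x) = -1 < 0)

ℤ_5 = {x ∈ ℚ_5 : v_5(x) ≥ 0} and ℤ_5^× = {x ∈ ℤ_5 : v_5(x) = 0}. Here v_5(64/395) = v_5(num) − v_5(den) = -1; compare against these criteria.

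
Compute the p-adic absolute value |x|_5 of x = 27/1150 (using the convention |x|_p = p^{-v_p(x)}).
|27/1150|_5 = 25

Step 1 — compute v_5(x) by factoring powers of 5 out of the numerator and denominator: v_5(27/1150) = -2. Step 2 — apply |x|_p = p^{-v_p(x)} = 5^{2} = 25.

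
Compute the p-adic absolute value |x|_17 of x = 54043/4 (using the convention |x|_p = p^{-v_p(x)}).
|54043/4|_17 = 1/4913

Step 1 — compute v_17(x) by factoring powers of 17 out of the numerator and denominator: v_17(54043/4) = 3. Step 2 — apply |x|_p = p^{-v_p(x)} = 17^{-3} = 1/4913.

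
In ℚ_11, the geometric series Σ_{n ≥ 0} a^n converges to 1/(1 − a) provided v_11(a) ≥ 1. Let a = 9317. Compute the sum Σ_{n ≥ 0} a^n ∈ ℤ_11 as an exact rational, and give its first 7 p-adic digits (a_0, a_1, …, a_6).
Σ a^n = 1/(1 − a) = -1/9316;  first 7 digits = (1, 0, 0, 7, 0, 0, 5)

v_11(a) = 3 ≥ 1, so the series converges in ℤ_11 to 1/(1 − a) = 1/(1 − 9317) = -1/9316. Expand this rational in ℤ_11: compute digits iteratively via d_i = x_i mod 11, x_{i+1} = (x_i − d_i)/11. The first 7 digits are (1, 0, 0, 7, 0, 0, 5).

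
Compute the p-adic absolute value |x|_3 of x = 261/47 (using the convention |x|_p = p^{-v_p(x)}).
|261/47|_3 = 1/9

Step 1 — compute v_3(x) by factoring powers of 3 out of the numerator and denominator: v_3(261/47) = 2. Step 2 — apply |x|_p = p^{-v_p(x)} = 3^{-2} = 1/9.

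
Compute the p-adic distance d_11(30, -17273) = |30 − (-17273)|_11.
d_11(30, -17273) = 1/1331

Step 1 — x − y = 30 − (-17273) = 17303. Step 2 — v_11(17303) = 3 (factor: 17303 = (11^3 · 13); the sign does not affect v_p). Step 3 — |x − y|_11 = 11^{-3} = 1/1331.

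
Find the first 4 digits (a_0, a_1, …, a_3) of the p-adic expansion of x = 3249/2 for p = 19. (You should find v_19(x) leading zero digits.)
(a_0, …, a_3) = (0, 0, 14, 9)

v_19(3249/2) = 2, so a_0 = ... = a_1 = 0. Factor out: x = 19^2 · u with u = 9/2 a unit in ℤ_19. Expand u iteratively via a_{v+i} = u_i mod 19, u_{i+1} = (u_i − a_{v+i})/19:
  u_0 = 9/2;  a_2 = 14;  u_1 = (u_0 − 14)/19 = -1/2
  u_1 = -1/2;  a_3 = 9;  u_2 = (u_1 − 9)/19 = -1/2
Digits: (0, 0, 14, 9).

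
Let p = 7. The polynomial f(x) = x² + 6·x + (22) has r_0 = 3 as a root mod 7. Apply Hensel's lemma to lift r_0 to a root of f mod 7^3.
r_2 = 199 (mod 343)

Hensel: r_{i+1} = r_i − f(r_i)·(f′(r_i))^{-1} mod 7^{i+2}, f′(x) = 2x + 6. Iterate:
  r_0 = 3 (mod 7)
  r_1 = 3 (mod 49)
  r_2 = 199 (mod 343)
Final: r = 199 satisfies f(r) ≡ 0 mod 7^3.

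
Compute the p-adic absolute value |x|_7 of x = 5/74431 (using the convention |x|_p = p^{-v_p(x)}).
|5/74431|_7 = 2401

Step 1 — compute v_7(x) by factoring powers of 7 out of the numerator and denominator: v_7(5/74431) = -4. Step 2 — apply |x|_p = p^{-v_p(x)} = 7^{4} = 2401.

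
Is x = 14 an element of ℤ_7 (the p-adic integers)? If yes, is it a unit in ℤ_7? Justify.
x ∈ ℤ_7 but not a unit; v_7(x) = 1 > 0

ℤ_7 = {x ∈ ℚ_7 : v_7(x) ≥ 0} and ℤ_7^× = {x ∈ ℤ_7 : v_7(x) = 0}. Here v_7(14) = v_7(num) − v_7(den) = 1; compare against these criteria.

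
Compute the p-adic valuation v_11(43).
v_11(43) = 0

v_11(n) is the largest exponent k such that 11^k divides n. Factor out: 43 = 11^0 · 43. (Sign doesn't affect v_p.) So v_11(43) = 0.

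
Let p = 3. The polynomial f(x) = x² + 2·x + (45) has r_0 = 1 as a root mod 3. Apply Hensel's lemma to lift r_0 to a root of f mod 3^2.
r_1 = 7 (mod 9)

Hensel: r_{i+1} = r_i − f(r_i)·(f′(r_i))^{-1} mod 3^{i+2}, f′(x) = 2x + 2. Iterate:
  r_0 = 1 (mod 3)
  r_1 = 7 (mod 9)
Final: r = 7 satisfies f(r) ≡ 0 mod 3^2.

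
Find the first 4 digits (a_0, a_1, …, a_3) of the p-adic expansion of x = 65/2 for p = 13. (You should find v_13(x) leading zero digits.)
(a_0, …, a_3) = (0, 9, 6, 6)

v_13(65/2) = 1, so a_0 = ... = a_0 = 0. Factor out: x = 13^1 · u with u = 5/2 a unit in ℤ_13. Expand u iteratively via a_{v+i} = u_i mod 13, u_{i+1} = (u_i − a_{v+i})/13:
  u_0 = 5/2;  a_1 = 9;  u_1 = (u_0 − 9)/13 = -1/2
  u_1 = -1/2;  a_2 = 6;  u_2 = (u_1 − 6)/13 = -1/2
  u_2 = -1/2;  a_3 = 6;  u_3 = (u_2 − 6)/13 = -1/2
Digits: (0, 9, 6, 6).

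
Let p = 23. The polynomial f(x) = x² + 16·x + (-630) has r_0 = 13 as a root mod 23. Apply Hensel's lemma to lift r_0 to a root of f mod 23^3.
r_2 = 8017 (mod 12167)

Hensel: r_{i+1} = r_i − f(r_i)·(f′(r_i))^{-1} mod 23^{i+2}, f′(x) = 2x + 16. Iterate:
  r_0 = 13 (mod 23)
  r_1 = 82 (mod 529)
  r_2 = 8017 (mod 12167)
Final: r = 8017 satisfies f(r) ≡ 0 mod 23^3.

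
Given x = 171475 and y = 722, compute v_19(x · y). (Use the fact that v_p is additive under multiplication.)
v_19(123804950) = 5

v_p(x) = 3 (factor: 171475 = 19^3 · 25); v_p(y) = 2 (factor: 722 = 19^2 · 2). Additivity: v_p(xy) = v_p(x) + v_p(y) = 3 + 2 = 5. (Direct check: xy = 123804950 = 19^5 · (50).)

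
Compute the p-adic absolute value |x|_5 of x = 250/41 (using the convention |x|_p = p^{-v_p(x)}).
|250/41|_5 = 1/125

Step 1 — compute v_5(x) by factoring powers of 5 out of the numerator and denominator: v_5(250/41) = 3. Step 2 — apply |x|_p = p^{-v_p(x)} = 5^{-3} = 1/125.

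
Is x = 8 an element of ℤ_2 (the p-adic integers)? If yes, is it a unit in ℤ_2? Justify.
x ∈ ℤ_2 but not a unit; v_2(x) = 3 > 0

ℤ_2 = {x ∈ ℚ_2 : v_2(x) ≥ 0} and ℤ_2^× = {x ∈ ℤ_2 : v_2(x) = 0}. Here v_2(8) = v_2(num) − v_2(den) = 3; compare against these criteria.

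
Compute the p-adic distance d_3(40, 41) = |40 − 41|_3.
d_3(40, 41) = 1

Step 1 — x − y = 40 − 41 = -1. Step 2 — v_3(-1) = 0 (factor: -1 = −(3^0 · 1); the sign does not affect v_p). Step 3 — |x − y|_3 = 3^{0} = 1.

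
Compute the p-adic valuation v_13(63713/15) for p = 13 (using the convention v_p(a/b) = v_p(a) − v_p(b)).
v_13(63713/15) = 3

Factor powers of 13 from the numerator and denominator of the reduced fraction: 63713 = 13^3 · 29 and 15 = 13^0 · 15. Apply v_p(a/b) = v_p(a) − v_p(b): v_13(63713/15) = 3 − 0 = 3.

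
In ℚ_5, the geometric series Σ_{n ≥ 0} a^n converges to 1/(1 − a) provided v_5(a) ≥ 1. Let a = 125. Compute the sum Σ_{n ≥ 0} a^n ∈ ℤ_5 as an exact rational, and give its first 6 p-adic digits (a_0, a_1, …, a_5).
Σ a^n = 1/(1 − a) = -1/124;  first 6 digits = (1, 0, 0, 1, 0, 0)

v_5(a) = 3 ≥ 1, so the series converges in ℤ_5 to 1/(1 − a) = 1/(1 − 125) = -1/124. Expand this rational in ℤ_5: compute digits iteratively via d_i = x_i mod 5, x_{i+1} = (x_i − d_i)/5. The first 6 digits are (1, 0, 0, 1, 0, 0).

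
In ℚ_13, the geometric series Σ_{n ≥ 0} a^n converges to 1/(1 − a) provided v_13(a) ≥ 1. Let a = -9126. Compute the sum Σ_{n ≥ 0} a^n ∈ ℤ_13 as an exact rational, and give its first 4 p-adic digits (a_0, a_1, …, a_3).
Σ a^n = 1/(1 − a) = 1/9127;  first 4 digits = (1, 0, 11, 8)

v_13(a) = 2 ≥ 1, so the series converges in ℤ_13 to 1/(1 − a) = 1/(1 − (-9126)) = 1/9127. Expand this rational in ℤ_13: compute digits iteratively via d_i = x_i mod 13, x_{i+1} = (x_i − d_i)/13. The first 4 digits are (1, 0, 11, 8).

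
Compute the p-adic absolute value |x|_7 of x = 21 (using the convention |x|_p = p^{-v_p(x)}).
|21|_7 = 1/7

Step 1 — compute v_7(x) by factoring powers of 7 out of the numerator and denominator: v_7(21) = 1. Step 2 — apply |x|_p = p^{-v_p(x)} = 7^{-1} = 1/7.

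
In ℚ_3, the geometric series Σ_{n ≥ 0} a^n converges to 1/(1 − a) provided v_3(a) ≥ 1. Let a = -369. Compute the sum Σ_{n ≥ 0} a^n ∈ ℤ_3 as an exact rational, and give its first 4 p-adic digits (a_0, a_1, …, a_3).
Σ a^n = 1/(1 − a) = 1/370;  first 4 digits = (1, 0, 1, 1)

v_3(a) = 2 ≥ 1, so the series converges in ℤ_3 to 1/(1 − a) = 1/(1 − (-369)) = 1/370. Expand this rational in ℤ_3: compute digits iteratively via d_i = x_i mod 3, x_{i+1} = (x_i − d_i)/3. The first 4 digits are (1, 0, 1, 1).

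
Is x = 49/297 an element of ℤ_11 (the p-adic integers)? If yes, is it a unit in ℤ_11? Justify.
x ∉ ℤ_11 (v_11(x) = -1 < 0)

ℤ_11 = {x ∈ ℚ_11 : v_11(x) ≥ 0} and ℤ_11^× = {x ∈ ℤ_11 : v_11(x) = 0}. Here v_11(49/297) = v_11(num) − v_11(den) = -1; compare against these criteria.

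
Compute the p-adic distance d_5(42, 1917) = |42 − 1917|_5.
d_5(42, 1917) = 1/625

Step 1 — x − y = 42 − 1917 = -1875. Step 2 — v_5(-1875) = 4 (factor: -1875 = −(5^4 · 3); the sign does not affect v_p). Step 3 — |x − y|_5 = 5^{-4} = 1/625.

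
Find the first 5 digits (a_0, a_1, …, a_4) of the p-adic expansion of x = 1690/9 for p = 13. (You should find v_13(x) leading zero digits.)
(a_0, …, a_4) = (0, 0, 4, 7, 11)

v_13(1690/9) = 2, so a_0 = ... = a_1 = 0. Factor out: x = 13^2 · u with u = 10/9 a unit in ℤ_13. Expand u iteratively via a_{v+i} = u_i mod 13, u_{i+1} = (u_i − a_{v+i})/13:
  u_0 = 10/9;  a_2 = 4;  u_1 = (u_0 − 4)/13 = -2/9
  u_1 = -2/9;  a_3 = 7;  u_2 = (u_1 − 7)/13 = -5/9
  u_2 = -5/9;  a_4 = 11;  u_3 = (u_2 − 11)/13 = -8/9
Digits: (0, 0, 4, 7, 11).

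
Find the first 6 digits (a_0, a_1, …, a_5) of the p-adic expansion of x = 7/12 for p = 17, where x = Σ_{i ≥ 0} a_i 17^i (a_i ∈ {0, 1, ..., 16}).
(a_0, …, a_5) = (2, 7, 1, 7, 1, 7)

v_17(7/12) = 0 (numerator and denominator both coprime to 17), so x ∈ ℤ_17^×. Compute digits iteratively via a_i = x_i mod 17, x_{i+1} = (x_i − a_i)/17, with x_0 = x:
  x_0 = 7/12;  a_0 = 2;  x_1 = (x_0 − 2)/17 = -1/12
  x_1 = -1/12;  a_1 = 7;  x_2 = (x_1 − 7)/17 = -5/12
  x_2 = -5/12;  a_2 = 1;  x_3 = (x_2 − 1)/17 = -1/12
  x_3 = -1/12;  a_3 = 7;  x_4 = (x_3 − 7)/17 = -5/12
  x_4 = -5/12;  a_4 = 1;  x_5 = (x_4 − 1)/17 = -1/12
  x_5 = -1/12;  a_5 = 7;  x_6 = (x_5 − 7)/17 = -5/12
Digits: (2, 7, 1, 7, 1, 7).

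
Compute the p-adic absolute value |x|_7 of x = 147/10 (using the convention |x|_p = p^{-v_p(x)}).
|147/10|_7 = 1/49

Step 1 — compute v_7(x) by factoring powers of 7 out of the numerator and denominator: v_7(147/10) = 2. Step 2 — apply |x|_p = p^{-v_p(x)} = 7^{-2} = 1/49.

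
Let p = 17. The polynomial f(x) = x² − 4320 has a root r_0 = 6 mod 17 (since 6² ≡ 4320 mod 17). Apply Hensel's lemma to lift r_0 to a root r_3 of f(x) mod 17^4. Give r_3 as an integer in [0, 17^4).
r_3 = 47470 (mod 83521)

Hensel's recurrence: r_{i+1} = r_i − f(r_i)·(f′(r_i))^{-1} mod 17^{i+2}, with f′(x) = 2x. Iterate:
  r_0 = 6 (mod 17)
  r_1 = 74 (mod 289)
  r_2 = 3253 (mod 4913)
  r_3 = 47470 (mod 83521)
Final: r_3 = 47470, and one checks f(r_3) ≡ 0 mod 17^4.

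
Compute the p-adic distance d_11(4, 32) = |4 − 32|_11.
d_11(4, 32) = 1

Step 1 — x − y = 4 − 32 = -28. Step 2 — v_11(-28) = 0 (factor: -28 = −(11^0 · 28); the sign does not affect v_p). Step 3 — |x − y|_11 = 11^{0} = 1.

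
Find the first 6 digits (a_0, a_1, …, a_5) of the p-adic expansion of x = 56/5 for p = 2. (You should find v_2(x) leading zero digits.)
(a_0, …, a_5) = (0, 0, 0, 1, 1, 0)

v_2(56/5) = 3, so a_0 = ... = a_2 = 0. Factor out: x = 2^3 · u with u = 7/5 a unit in ℤ_2. Expand u iteratively via a_{v+i} = u_i mod 2, u_{i+1} = (u_i − a_{v+i})/2:
  u_0 = 7/5;  a_3 = 1;  u_1 = (u_0 − 1)/2 = 1/5
  u_1 = 1/5;  a_4 = 1;  u_2 = (u_1 − 1)/2 = -2/5
  u_2 = -2/5;  a_5 = 0;  u_3 = (u_2 − 0)/2 = -1/5
Digits: (0, 0, 0, 1, 1, 0).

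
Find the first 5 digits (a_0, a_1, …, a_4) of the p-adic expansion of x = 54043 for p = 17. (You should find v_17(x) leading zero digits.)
(a_0, …, a_4) = (0, 0, 0, 11, 0)

v_17(54043) = 3, so a_0 = ... = a_2 = 0. Factor out: x = 17^3 · u with u = 11 a unit in ℤ_17. Expand u iteratively via a_{v+i} = u_i mod 17, u_{i+1} = (u_i − a_{v+i})/17:
  u_0 = 11;  a_3 = 11;  u_1 = (u_0 − 11)/17 = 0
  u_1 = 0;  a_4 = 0;  u_2 = (u_1 − 0)/17 = 0
Digits: (0, 0, 0, 11, 0).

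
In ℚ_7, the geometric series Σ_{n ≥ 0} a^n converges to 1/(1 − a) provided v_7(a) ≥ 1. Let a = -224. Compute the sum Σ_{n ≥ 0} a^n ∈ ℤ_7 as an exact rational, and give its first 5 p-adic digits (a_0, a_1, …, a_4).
Σ a^n = 1/(1 − a) = 1/225;  first 5 digits = (1, 3, 4, 4, 5)

v_7(a) = 1 ≥ 1, so the series converges in ℤ_7 to 1/(1 − a) = 1/(1 − (-224)) = 1/225. Expand this rational in ℤ_7: compute digits iteratively via d_i = x_i mod 7, x_{i+1} = (x_i − d_i)/7. The first 5 digits are (1, 3, 4, 4, 5).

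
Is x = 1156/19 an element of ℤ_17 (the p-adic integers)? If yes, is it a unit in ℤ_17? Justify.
x ∈ ℤ_17 but not a unit; v_17(x) = 2 > 0

ℤ_17 = {x ∈ ℚ_17 : v_17(x) ≥ 0} and ℤ_17^× = {x ∈ ℤ_17 : v_17(x) = 0}. Here v_17(1156/19) = v_17(num) − v_17(den) = 2; compare against these criteria.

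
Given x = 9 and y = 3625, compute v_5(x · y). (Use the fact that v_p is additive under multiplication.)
v_5(32625) = 3

v_p(x) = 0 (factor: 9 = 5^0 · 9); v_p(y) = 3 (factor: 3625 = 5^3 · 29). Additivity: v_p(xy) = v_p(x) + v_p(y) = 0 + 3 = 3. (Direct check: xy = 32625 = 5^3 · (261).)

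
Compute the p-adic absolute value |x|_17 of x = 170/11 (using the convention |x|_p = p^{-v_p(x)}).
|170/11|_17 = 1/17

Step 1 — compute v_17(x) by factoring powers of 17 out of the numerator and denominator: v_17(170/11) = 1. Step 2 — apply |x|_p = p^{-v_p(x)} = 17^{-1} = 1/17.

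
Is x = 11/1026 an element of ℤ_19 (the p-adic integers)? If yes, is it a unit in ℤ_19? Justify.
x ∉ ℤ_19 (v_19(x) = -1 < 0)

ℤ_19 = {x ∈ ℚ_19 : v_19(x) ≥ 0} and ℤ_19^× = {x ∈ ℤ_19 : v_19(x) = 0}. Here v_19(11/1026) = v_19(num) − v_19(den) = -1; compare against these criteria.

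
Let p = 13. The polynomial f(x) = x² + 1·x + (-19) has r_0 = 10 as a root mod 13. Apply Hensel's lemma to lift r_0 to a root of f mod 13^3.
r_2 = 400 (mod 2197)

Hensel: r_{i+1} = r_i − f(r_i)·(f′(r_i))^{-1} mod 13^{i+2}, f′(x) = 2x + 1. Iterate:
  r_0 = 10 (mod 13)
  r_1 = 62 (mod 169)
  r_2 = 400 (mod 2197)
Final: r = 400 satisfies f(r) ≡ 0 mod 13^3.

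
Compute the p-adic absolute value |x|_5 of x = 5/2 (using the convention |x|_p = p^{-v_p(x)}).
|5/2|_5 = 1/5

Step 1 — compute v_5(x) by factoring powers of 5 out of the numerator and denominator: v_5(5/2) = 1. Step 2 — apply |x|_p = p^{-v_p(x)} = 5^{-1} = 1/5.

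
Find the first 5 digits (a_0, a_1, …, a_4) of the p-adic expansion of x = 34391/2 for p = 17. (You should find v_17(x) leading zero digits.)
(a_0, …, a_4) = (0, 0, 0, 12, 8)

v_17(34391/2) = 3, so a_0 = ... = a_2 = 0. Factor out: x = 17^3 · u with u = 7/2 a unit in ℤ_17. Expand u iteratively via a_{v+i} = u_i mod 17, u_{i+1} = (u_i − a_{v+i})/17:
  u_0 = 7/2;  a_3 = 12;  u_1 = (u_0 − 12)/17 = -1/2
  u_1 = -1/2;  a_4 = 8;  u_2 = (u_1 − 8)/17 = -1/2
Digits: (0, 0, 0, 12, 8).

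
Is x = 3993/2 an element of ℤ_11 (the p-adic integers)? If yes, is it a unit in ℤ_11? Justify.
x ∈ ℤ_11 but not a unit; v_11(x) = 3 > 0

ℤ_11 = {x ∈ ℚ_11 : v_11(x) ≥ 0} and ℤ_11^× = {x ∈ ℤ_11 : v_11(x) = 0}. Here v_11(3993/2) = v_11(num) − v_11(den) = 3; compare against these criteria.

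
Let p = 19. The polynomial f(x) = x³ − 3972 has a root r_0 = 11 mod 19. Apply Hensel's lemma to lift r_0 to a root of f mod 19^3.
r_2 = 2595 (mod 6859)

Hensel: r_{i+1} = r_i − f(r_i)/f′(r_i) mod 19^{i+2}, where f′(x) = 3x². Iterate:
  r_0 = 11 (mod 19)
  r_1 = 68 (mod 361)
  r_2 = 2595 (mod 6859)
Final: r = 2595 with f(r) ≡ 0 mod 19^3.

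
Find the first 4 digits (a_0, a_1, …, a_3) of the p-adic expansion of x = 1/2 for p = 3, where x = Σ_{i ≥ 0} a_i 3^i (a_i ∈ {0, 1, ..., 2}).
(a_0, …, a_3) = (2, 1, 1, 1)

v_3(1/2) = 0 (numerator and denominator both coprime to 3), so x ∈ ℤ_3^×. Compute digits iteratively via a_i = x_i mod 3, x_{i+1} = (x_i − a_i)/3, with x_0 = x:
  x_0 = 1/2;  a_0 = 2;  x_1 = (x_0 − 2)/3 = -1/2
  x_1 = -1/2;  a_1 = 1;  x_2 = (x_1 − 1)/3 = -1/2
  x_2 = -1/2;  a_2 = 1;  x_3 = (x_2 − 1)/3 = -1/2
  x_3 = -1/2;  a_3 = 1;  x_4 = (x_3 − 1)/3 = -1/2
Digits: (2, 1, 1, 1).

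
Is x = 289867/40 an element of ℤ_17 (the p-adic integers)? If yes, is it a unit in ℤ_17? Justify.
x ∈ ℤ_17 but not a unit; v_17(x) = 3 > 0

ℤ_17 = {x ∈ ℚ_17 : v_17(x) ≥ 0} and ℤ_17^× = {x ∈ ℤ_17 : v_17(x) = 0}. Here v_17(289867/40) = v_17(num) − v_17(den) = 3; compare against these criteria.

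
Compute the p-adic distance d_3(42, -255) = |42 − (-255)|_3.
d_3(42, -255) = 1/27

Step 1 — x − y = 42 − (-255) = 297. Step 2 — v_3(297) = 3 (factor: 297 = (3^3 · 11); the sign does not affect v_p). Step 3 — |x − y|_3 = 3^{-3} = 1/27.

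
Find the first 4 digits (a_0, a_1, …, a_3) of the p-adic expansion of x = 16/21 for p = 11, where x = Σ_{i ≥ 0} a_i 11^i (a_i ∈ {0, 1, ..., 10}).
(a_0, …, a_3) = (6, 10, 9, 8)

v_11(16/21) = 0 (numerator and denominator both coprime to 11), so x ∈ ℤ_11^×. Compute digits iteratively via a_i = x_i mod 11, x_{i+1} = (x_i − a_i)/11, with x_0 = x:
  x_0 = 16/21;  a_0 = 6;  x_1 = (x_0 − 6)/11 = -10/21
  x_1 = -10/21;  a_1 = 10;  x_2 = (x_1 − 10)/11 = -20/21
  x_2 = -20/21;  a_2 = 9;  x_3 = (x_2 − 9)/11 = -19/21
  x_3 = -19/21;  a_3 = 8;  x_4 = (x_3 − 8)/11 = -17/21
Digits: (6, 10, 9, 8).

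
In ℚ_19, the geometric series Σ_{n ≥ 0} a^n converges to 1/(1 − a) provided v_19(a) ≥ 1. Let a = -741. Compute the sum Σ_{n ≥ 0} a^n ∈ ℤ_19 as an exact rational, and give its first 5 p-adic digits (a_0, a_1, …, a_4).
Σ a^n = 1/(1 − a) = 1/742;  first 5 digits = (1, 18, 17, 2, 18)

v_19(a) = 1 ≥ 1, so the series converges in ℤ_19 to 1/(1 − a) = 1/(1 − (-741)) = 1/742. Expand this rational in ℤ_19: compute digits iteratively via d_i = x_i mod 19, x_{i+1} = (x_i − d_i)/19. The first 5 digits are (1, 18, 17, 2, 18).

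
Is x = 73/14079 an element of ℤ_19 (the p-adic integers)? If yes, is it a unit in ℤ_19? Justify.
x ∉ ℤ_19 (v_19(x) = -2 < 0)

ℤ_19 = {x ∈ ℚ_19 : v_19(x) ≥ 0} and ℤ_19^× = {x ∈ ℤ_19 : v_19(x) = 0}. Here v_19(73/14079) = v_19(num) − v_19(den) = -2; compare against these criteria.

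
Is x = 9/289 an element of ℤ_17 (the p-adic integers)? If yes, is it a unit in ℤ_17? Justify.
x ∉ ℤ_17 (v_17(x) = -2 < 0)

ℤ_17 = {x ∈ ℚ_17 : v_17(x) ≥ 0} and ℤ_17^× = {x ∈ ℤ_17 : v_17(x) = 0}. Here v_17(9/289) = v_17(num) − v_17(den) = -2; compare against these criteria.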